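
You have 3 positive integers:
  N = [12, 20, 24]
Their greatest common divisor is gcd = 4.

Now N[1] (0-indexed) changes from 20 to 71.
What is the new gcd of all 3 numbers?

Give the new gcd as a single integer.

Numbers: [12, 20, 24], gcd = 4
Change: index 1, 20 -> 71
gcd of the OTHER numbers (without index 1): gcd([12, 24]) = 12
New gcd = gcd(g_others, new_val) = gcd(12, 71) = 1

Answer: 1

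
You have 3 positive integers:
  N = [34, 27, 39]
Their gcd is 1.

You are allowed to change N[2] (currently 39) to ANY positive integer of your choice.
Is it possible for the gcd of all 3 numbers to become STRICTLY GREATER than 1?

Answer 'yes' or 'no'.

Answer: no

Derivation:
Current gcd = 1
gcd of all OTHER numbers (without N[2]=39): gcd([34, 27]) = 1
The new gcd after any change is gcd(1, new_value).
This can be at most 1.
Since 1 = old gcd 1, the gcd can only stay the same or decrease.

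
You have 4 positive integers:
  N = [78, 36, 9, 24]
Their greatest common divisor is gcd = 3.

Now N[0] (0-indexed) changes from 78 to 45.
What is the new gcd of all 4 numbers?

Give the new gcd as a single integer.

Answer: 3

Derivation:
Numbers: [78, 36, 9, 24], gcd = 3
Change: index 0, 78 -> 45
gcd of the OTHER numbers (without index 0): gcd([36, 9, 24]) = 3
New gcd = gcd(g_others, new_val) = gcd(3, 45) = 3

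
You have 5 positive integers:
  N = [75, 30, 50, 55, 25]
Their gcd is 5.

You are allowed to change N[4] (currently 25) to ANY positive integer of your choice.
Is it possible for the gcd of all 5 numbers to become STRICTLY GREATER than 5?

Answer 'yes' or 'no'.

Current gcd = 5
gcd of all OTHER numbers (without N[4]=25): gcd([75, 30, 50, 55]) = 5
The new gcd after any change is gcd(5, new_value).
This can be at most 5.
Since 5 = old gcd 5, the gcd can only stay the same or decrease.

Answer: no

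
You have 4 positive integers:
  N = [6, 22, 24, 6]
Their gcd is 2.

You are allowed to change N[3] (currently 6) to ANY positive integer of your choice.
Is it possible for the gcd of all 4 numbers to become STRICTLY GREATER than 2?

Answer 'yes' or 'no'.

Current gcd = 2
gcd of all OTHER numbers (without N[3]=6): gcd([6, 22, 24]) = 2
The new gcd after any change is gcd(2, new_value).
This can be at most 2.
Since 2 = old gcd 2, the gcd can only stay the same or decrease.

Answer: no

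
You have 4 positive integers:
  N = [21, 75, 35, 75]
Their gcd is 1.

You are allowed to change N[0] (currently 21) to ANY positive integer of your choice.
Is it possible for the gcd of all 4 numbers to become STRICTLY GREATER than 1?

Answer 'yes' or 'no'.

Current gcd = 1
gcd of all OTHER numbers (without N[0]=21): gcd([75, 35, 75]) = 5
The new gcd after any change is gcd(5, new_value).
This can be at most 5.
Since 5 > old gcd 1, the gcd CAN increase (e.g., set N[0] = 5).

Answer: yes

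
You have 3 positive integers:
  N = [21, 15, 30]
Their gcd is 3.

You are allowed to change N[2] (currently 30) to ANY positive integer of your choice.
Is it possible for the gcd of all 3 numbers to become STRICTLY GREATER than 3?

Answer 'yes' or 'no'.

Current gcd = 3
gcd of all OTHER numbers (without N[2]=30): gcd([21, 15]) = 3
The new gcd after any change is gcd(3, new_value).
This can be at most 3.
Since 3 = old gcd 3, the gcd can only stay the same or decrease.

Answer: no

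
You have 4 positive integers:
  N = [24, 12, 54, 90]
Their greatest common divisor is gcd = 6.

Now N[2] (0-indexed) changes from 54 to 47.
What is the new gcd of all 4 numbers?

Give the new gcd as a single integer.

Numbers: [24, 12, 54, 90], gcd = 6
Change: index 2, 54 -> 47
gcd of the OTHER numbers (without index 2): gcd([24, 12, 90]) = 6
New gcd = gcd(g_others, new_val) = gcd(6, 47) = 1

Answer: 1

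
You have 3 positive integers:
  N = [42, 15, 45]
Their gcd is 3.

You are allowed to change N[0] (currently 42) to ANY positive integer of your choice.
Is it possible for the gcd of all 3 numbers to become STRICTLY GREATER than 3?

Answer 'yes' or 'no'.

Current gcd = 3
gcd of all OTHER numbers (without N[0]=42): gcd([15, 45]) = 15
The new gcd after any change is gcd(15, new_value).
This can be at most 15.
Since 15 > old gcd 3, the gcd CAN increase (e.g., set N[0] = 15).

Answer: yes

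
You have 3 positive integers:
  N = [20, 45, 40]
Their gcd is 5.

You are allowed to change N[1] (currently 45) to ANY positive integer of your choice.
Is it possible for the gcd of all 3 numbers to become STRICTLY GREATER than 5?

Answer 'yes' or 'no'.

Answer: yes

Derivation:
Current gcd = 5
gcd of all OTHER numbers (without N[1]=45): gcd([20, 40]) = 20
The new gcd after any change is gcd(20, new_value).
This can be at most 20.
Since 20 > old gcd 5, the gcd CAN increase (e.g., set N[1] = 20).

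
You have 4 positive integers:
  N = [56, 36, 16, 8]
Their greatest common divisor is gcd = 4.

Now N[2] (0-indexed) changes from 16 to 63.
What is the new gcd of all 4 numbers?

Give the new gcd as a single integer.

Answer: 1

Derivation:
Numbers: [56, 36, 16, 8], gcd = 4
Change: index 2, 16 -> 63
gcd of the OTHER numbers (without index 2): gcd([56, 36, 8]) = 4
New gcd = gcd(g_others, new_val) = gcd(4, 63) = 1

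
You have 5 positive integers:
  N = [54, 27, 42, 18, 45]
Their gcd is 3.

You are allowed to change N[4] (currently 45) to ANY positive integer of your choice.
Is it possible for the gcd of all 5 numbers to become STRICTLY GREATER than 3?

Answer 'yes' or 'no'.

Answer: no

Derivation:
Current gcd = 3
gcd of all OTHER numbers (without N[4]=45): gcd([54, 27, 42, 18]) = 3
The new gcd after any change is gcd(3, new_value).
This can be at most 3.
Since 3 = old gcd 3, the gcd can only stay the same or decrease.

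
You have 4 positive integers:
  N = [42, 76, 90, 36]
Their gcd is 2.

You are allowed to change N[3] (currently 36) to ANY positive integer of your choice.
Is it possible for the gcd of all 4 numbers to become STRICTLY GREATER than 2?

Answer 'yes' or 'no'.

Current gcd = 2
gcd of all OTHER numbers (without N[3]=36): gcd([42, 76, 90]) = 2
The new gcd after any change is gcd(2, new_value).
This can be at most 2.
Since 2 = old gcd 2, the gcd can only stay the same or decrease.

Answer: no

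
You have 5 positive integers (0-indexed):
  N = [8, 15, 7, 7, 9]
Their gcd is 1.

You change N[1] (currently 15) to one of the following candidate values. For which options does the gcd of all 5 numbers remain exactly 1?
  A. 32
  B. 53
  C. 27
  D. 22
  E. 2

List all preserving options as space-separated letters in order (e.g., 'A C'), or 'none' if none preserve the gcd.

Old gcd = 1; gcd of others (without N[1]) = 1
New gcd for candidate v: gcd(1, v). Preserves old gcd iff gcd(1, v) = 1.
  Option A: v=32, gcd(1,32)=1 -> preserves
  Option B: v=53, gcd(1,53)=1 -> preserves
  Option C: v=27, gcd(1,27)=1 -> preserves
  Option D: v=22, gcd(1,22)=1 -> preserves
  Option E: v=2, gcd(1,2)=1 -> preserves

Answer: A B C D E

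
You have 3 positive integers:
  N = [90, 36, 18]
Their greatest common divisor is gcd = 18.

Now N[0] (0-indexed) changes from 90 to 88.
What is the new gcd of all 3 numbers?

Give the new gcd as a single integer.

Numbers: [90, 36, 18], gcd = 18
Change: index 0, 90 -> 88
gcd of the OTHER numbers (without index 0): gcd([36, 18]) = 18
New gcd = gcd(g_others, new_val) = gcd(18, 88) = 2

Answer: 2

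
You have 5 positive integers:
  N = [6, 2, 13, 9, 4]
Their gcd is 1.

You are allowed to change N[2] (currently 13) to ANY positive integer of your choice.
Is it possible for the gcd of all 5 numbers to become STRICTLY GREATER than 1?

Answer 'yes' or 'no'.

Current gcd = 1
gcd of all OTHER numbers (without N[2]=13): gcd([6, 2, 9, 4]) = 1
The new gcd after any change is gcd(1, new_value).
This can be at most 1.
Since 1 = old gcd 1, the gcd can only stay the same or decrease.

Answer: no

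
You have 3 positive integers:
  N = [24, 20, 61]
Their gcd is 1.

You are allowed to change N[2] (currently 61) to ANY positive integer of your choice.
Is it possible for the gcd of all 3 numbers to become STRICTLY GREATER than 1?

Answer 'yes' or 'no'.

Answer: yes

Derivation:
Current gcd = 1
gcd of all OTHER numbers (without N[2]=61): gcd([24, 20]) = 4
The new gcd after any change is gcd(4, new_value).
This can be at most 4.
Since 4 > old gcd 1, the gcd CAN increase (e.g., set N[2] = 4).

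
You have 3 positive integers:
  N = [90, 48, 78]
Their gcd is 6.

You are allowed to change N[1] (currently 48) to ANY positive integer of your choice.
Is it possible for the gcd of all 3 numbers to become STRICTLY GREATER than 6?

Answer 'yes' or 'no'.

Answer: no

Derivation:
Current gcd = 6
gcd of all OTHER numbers (without N[1]=48): gcd([90, 78]) = 6
The new gcd after any change is gcd(6, new_value).
This can be at most 6.
Since 6 = old gcd 6, the gcd can only stay the same or decrease.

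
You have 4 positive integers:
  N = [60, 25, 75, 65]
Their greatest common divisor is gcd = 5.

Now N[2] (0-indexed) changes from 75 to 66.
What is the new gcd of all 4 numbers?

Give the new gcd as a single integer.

Answer: 1

Derivation:
Numbers: [60, 25, 75, 65], gcd = 5
Change: index 2, 75 -> 66
gcd of the OTHER numbers (without index 2): gcd([60, 25, 65]) = 5
New gcd = gcd(g_others, new_val) = gcd(5, 66) = 1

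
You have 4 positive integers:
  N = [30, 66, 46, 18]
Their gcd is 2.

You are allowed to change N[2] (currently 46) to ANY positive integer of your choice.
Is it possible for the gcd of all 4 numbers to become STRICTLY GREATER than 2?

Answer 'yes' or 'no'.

Current gcd = 2
gcd of all OTHER numbers (without N[2]=46): gcd([30, 66, 18]) = 6
The new gcd after any change is gcd(6, new_value).
This can be at most 6.
Since 6 > old gcd 2, the gcd CAN increase (e.g., set N[2] = 6).

Answer: yes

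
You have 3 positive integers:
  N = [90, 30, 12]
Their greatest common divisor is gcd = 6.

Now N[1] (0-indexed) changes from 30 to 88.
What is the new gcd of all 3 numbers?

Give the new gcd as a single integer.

Numbers: [90, 30, 12], gcd = 6
Change: index 1, 30 -> 88
gcd of the OTHER numbers (without index 1): gcd([90, 12]) = 6
New gcd = gcd(g_others, new_val) = gcd(6, 88) = 2

Answer: 2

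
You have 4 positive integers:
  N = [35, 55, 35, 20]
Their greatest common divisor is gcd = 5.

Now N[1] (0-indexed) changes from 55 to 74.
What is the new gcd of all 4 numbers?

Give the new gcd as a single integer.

Answer: 1

Derivation:
Numbers: [35, 55, 35, 20], gcd = 5
Change: index 1, 55 -> 74
gcd of the OTHER numbers (without index 1): gcd([35, 35, 20]) = 5
New gcd = gcd(g_others, new_val) = gcd(5, 74) = 1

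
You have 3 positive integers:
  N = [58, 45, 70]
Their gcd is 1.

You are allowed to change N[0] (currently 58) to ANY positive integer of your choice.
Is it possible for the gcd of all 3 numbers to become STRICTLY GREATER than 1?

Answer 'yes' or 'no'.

Answer: yes

Derivation:
Current gcd = 1
gcd of all OTHER numbers (without N[0]=58): gcd([45, 70]) = 5
The new gcd after any change is gcd(5, new_value).
This can be at most 5.
Since 5 > old gcd 1, the gcd CAN increase (e.g., set N[0] = 5).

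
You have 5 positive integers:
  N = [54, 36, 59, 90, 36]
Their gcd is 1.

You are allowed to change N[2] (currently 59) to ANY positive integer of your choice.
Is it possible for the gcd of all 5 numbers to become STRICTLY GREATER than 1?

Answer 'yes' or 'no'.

Current gcd = 1
gcd of all OTHER numbers (without N[2]=59): gcd([54, 36, 90, 36]) = 18
The new gcd after any change is gcd(18, new_value).
This can be at most 18.
Since 18 > old gcd 1, the gcd CAN increase (e.g., set N[2] = 18).

Answer: yes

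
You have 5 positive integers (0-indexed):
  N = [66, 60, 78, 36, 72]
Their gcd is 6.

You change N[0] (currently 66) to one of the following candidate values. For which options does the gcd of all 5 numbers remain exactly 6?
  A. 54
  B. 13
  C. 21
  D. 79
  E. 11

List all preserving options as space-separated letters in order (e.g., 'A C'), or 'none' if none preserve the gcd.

Old gcd = 6; gcd of others (without N[0]) = 6
New gcd for candidate v: gcd(6, v). Preserves old gcd iff gcd(6, v) = 6.
  Option A: v=54, gcd(6,54)=6 -> preserves
  Option B: v=13, gcd(6,13)=1 -> changes
  Option C: v=21, gcd(6,21)=3 -> changes
  Option D: v=79, gcd(6,79)=1 -> changes
  Option E: v=11, gcd(6,11)=1 -> changes

Answer: A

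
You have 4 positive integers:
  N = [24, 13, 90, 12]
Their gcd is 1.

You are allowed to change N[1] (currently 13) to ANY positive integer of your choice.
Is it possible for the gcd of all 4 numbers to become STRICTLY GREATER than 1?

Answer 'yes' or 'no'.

Answer: yes

Derivation:
Current gcd = 1
gcd of all OTHER numbers (without N[1]=13): gcd([24, 90, 12]) = 6
The new gcd after any change is gcd(6, new_value).
This can be at most 6.
Since 6 > old gcd 1, the gcd CAN increase (e.g., set N[1] = 6).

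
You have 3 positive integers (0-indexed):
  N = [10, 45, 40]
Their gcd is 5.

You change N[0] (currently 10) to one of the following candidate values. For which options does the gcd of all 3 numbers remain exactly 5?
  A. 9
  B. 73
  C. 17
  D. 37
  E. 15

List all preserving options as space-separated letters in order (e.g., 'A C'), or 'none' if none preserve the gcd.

Old gcd = 5; gcd of others (without N[0]) = 5
New gcd for candidate v: gcd(5, v). Preserves old gcd iff gcd(5, v) = 5.
  Option A: v=9, gcd(5,9)=1 -> changes
  Option B: v=73, gcd(5,73)=1 -> changes
  Option C: v=17, gcd(5,17)=1 -> changes
  Option D: v=37, gcd(5,37)=1 -> changes
  Option E: v=15, gcd(5,15)=5 -> preserves

Answer: E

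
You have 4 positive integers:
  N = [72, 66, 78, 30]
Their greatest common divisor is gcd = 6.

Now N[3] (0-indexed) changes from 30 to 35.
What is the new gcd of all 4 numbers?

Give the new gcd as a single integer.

Numbers: [72, 66, 78, 30], gcd = 6
Change: index 3, 30 -> 35
gcd of the OTHER numbers (without index 3): gcd([72, 66, 78]) = 6
New gcd = gcd(g_others, new_val) = gcd(6, 35) = 1

Answer: 1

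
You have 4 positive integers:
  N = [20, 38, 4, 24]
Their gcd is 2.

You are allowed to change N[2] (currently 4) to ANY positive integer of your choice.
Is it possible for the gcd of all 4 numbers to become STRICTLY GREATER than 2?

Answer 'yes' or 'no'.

Answer: no

Derivation:
Current gcd = 2
gcd of all OTHER numbers (without N[2]=4): gcd([20, 38, 24]) = 2
The new gcd after any change is gcd(2, new_value).
This can be at most 2.
Since 2 = old gcd 2, the gcd can only stay the same or decrease.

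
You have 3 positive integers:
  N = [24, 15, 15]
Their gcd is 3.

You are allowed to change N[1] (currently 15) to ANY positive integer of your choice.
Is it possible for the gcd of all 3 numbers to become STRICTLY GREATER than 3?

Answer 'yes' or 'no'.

Current gcd = 3
gcd of all OTHER numbers (without N[1]=15): gcd([24, 15]) = 3
The new gcd after any change is gcd(3, new_value).
This can be at most 3.
Since 3 = old gcd 3, the gcd can only stay the same or decrease.

Answer: no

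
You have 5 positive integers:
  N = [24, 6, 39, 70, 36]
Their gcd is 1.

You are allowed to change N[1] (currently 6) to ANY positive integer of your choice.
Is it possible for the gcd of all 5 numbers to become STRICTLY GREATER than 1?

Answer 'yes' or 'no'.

Current gcd = 1
gcd of all OTHER numbers (without N[1]=6): gcd([24, 39, 70, 36]) = 1
The new gcd after any change is gcd(1, new_value).
This can be at most 1.
Since 1 = old gcd 1, the gcd can only stay the same or decrease.

Answer: no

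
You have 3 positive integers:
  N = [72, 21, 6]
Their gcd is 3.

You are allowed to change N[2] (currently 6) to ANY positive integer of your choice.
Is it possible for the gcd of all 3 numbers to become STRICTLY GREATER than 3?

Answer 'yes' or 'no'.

Answer: no

Derivation:
Current gcd = 3
gcd of all OTHER numbers (without N[2]=6): gcd([72, 21]) = 3
The new gcd after any change is gcd(3, new_value).
This can be at most 3.
Since 3 = old gcd 3, the gcd can only stay the same or decrease.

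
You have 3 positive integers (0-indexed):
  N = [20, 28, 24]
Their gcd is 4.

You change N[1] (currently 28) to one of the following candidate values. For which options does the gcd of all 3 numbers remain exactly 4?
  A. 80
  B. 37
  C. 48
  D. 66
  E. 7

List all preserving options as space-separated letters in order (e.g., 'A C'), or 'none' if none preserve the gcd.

Old gcd = 4; gcd of others (without N[1]) = 4
New gcd for candidate v: gcd(4, v). Preserves old gcd iff gcd(4, v) = 4.
  Option A: v=80, gcd(4,80)=4 -> preserves
  Option B: v=37, gcd(4,37)=1 -> changes
  Option C: v=48, gcd(4,48)=4 -> preserves
  Option D: v=66, gcd(4,66)=2 -> changes
  Option E: v=7, gcd(4,7)=1 -> changes

Answer: A C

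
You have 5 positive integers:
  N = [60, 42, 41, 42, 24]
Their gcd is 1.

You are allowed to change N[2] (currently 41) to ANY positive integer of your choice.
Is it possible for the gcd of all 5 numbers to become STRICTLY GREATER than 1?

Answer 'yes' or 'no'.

Current gcd = 1
gcd of all OTHER numbers (without N[2]=41): gcd([60, 42, 42, 24]) = 6
The new gcd after any change is gcd(6, new_value).
This can be at most 6.
Since 6 > old gcd 1, the gcd CAN increase (e.g., set N[2] = 6).

Answer: yes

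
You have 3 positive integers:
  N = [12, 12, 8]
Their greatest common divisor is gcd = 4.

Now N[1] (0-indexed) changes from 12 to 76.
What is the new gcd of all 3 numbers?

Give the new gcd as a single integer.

Numbers: [12, 12, 8], gcd = 4
Change: index 1, 12 -> 76
gcd of the OTHER numbers (without index 1): gcd([12, 8]) = 4
New gcd = gcd(g_others, new_val) = gcd(4, 76) = 4

Answer: 4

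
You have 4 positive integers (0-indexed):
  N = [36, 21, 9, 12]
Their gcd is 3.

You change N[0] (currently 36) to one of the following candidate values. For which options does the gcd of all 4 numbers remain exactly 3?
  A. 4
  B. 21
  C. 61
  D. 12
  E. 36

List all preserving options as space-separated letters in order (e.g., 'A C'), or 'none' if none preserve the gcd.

Answer: B D E

Derivation:
Old gcd = 3; gcd of others (without N[0]) = 3
New gcd for candidate v: gcd(3, v). Preserves old gcd iff gcd(3, v) = 3.
  Option A: v=4, gcd(3,4)=1 -> changes
  Option B: v=21, gcd(3,21)=3 -> preserves
  Option C: v=61, gcd(3,61)=1 -> changes
  Option D: v=12, gcd(3,12)=3 -> preserves
  Option E: v=36, gcd(3,36)=3 -> preserves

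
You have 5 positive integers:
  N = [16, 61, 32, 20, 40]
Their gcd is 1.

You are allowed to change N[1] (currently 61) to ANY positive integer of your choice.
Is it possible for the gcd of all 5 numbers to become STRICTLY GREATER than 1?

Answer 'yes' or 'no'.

Current gcd = 1
gcd of all OTHER numbers (without N[1]=61): gcd([16, 32, 20, 40]) = 4
The new gcd after any change is gcd(4, new_value).
This can be at most 4.
Since 4 > old gcd 1, the gcd CAN increase (e.g., set N[1] = 4).

Answer: yes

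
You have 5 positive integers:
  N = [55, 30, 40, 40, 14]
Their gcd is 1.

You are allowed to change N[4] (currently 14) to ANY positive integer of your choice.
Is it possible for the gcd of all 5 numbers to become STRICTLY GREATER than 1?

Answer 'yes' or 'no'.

Current gcd = 1
gcd of all OTHER numbers (without N[4]=14): gcd([55, 30, 40, 40]) = 5
The new gcd after any change is gcd(5, new_value).
This can be at most 5.
Since 5 > old gcd 1, the gcd CAN increase (e.g., set N[4] = 5).

Answer: yes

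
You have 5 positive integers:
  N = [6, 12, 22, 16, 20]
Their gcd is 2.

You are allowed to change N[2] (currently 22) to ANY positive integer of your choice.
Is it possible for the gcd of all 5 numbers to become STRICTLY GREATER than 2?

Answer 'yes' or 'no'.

Current gcd = 2
gcd of all OTHER numbers (without N[2]=22): gcd([6, 12, 16, 20]) = 2
The new gcd after any change is gcd(2, new_value).
This can be at most 2.
Since 2 = old gcd 2, the gcd can only stay the same or decrease.

Answer: no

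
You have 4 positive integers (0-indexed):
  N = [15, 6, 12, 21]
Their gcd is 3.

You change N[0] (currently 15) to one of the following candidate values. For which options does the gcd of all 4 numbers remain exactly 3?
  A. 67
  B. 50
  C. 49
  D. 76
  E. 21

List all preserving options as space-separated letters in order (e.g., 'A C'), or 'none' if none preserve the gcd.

Old gcd = 3; gcd of others (without N[0]) = 3
New gcd for candidate v: gcd(3, v). Preserves old gcd iff gcd(3, v) = 3.
  Option A: v=67, gcd(3,67)=1 -> changes
  Option B: v=50, gcd(3,50)=1 -> changes
  Option C: v=49, gcd(3,49)=1 -> changes
  Option D: v=76, gcd(3,76)=1 -> changes
  Option E: v=21, gcd(3,21)=3 -> preserves

Answer: E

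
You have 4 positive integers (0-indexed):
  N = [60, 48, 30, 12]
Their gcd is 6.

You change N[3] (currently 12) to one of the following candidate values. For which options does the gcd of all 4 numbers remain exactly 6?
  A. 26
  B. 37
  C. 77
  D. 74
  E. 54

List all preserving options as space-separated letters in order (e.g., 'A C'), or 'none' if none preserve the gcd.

Answer: E

Derivation:
Old gcd = 6; gcd of others (without N[3]) = 6
New gcd for candidate v: gcd(6, v). Preserves old gcd iff gcd(6, v) = 6.
  Option A: v=26, gcd(6,26)=2 -> changes
  Option B: v=37, gcd(6,37)=1 -> changes
  Option C: v=77, gcd(6,77)=1 -> changes
  Option D: v=74, gcd(6,74)=2 -> changes
  Option E: v=54, gcd(6,54)=6 -> preserves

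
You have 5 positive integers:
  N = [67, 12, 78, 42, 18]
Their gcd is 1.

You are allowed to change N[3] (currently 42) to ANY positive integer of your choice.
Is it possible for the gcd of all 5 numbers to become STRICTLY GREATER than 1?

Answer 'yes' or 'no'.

Answer: no

Derivation:
Current gcd = 1
gcd of all OTHER numbers (without N[3]=42): gcd([67, 12, 78, 18]) = 1
The new gcd after any change is gcd(1, new_value).
This can be at most 1.
Since 1 = old gcd 1, the gcd can only stay the same or decrease.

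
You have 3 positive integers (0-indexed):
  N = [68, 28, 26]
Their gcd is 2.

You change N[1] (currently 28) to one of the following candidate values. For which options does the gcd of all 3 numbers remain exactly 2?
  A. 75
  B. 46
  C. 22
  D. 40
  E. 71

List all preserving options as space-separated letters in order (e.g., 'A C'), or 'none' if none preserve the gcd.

Old gcd = 2; gcd of others (without N[1]) = 2
New gcd for candidate v: gcd(2, v). Preserves old gcd iff gcd(2, v) = 2.
  Option A: v=75, gcd(2,75)=1 -> changes
  Option B: v=46, gcd(2,46)=2 -> preserves
  Option C: v=22, gcd(2,22)=2 -> preserves
  Option D: v=40, gcd(2,40)=2 -> preserves
  Option E: v=71, gcd(2,71)=1 -> changes

Answer: B C D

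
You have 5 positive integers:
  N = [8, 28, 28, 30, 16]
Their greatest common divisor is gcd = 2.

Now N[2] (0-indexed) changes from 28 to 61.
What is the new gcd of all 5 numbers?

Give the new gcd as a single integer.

Numbers: [8, 28, 28, 30, 16], gcd = 2
Change: index 2, 28 -> 61
gcd of the OTHER numbers (without index 2): gcd([8, 28, 30, 16]) = 2
New gcd = gcd(g_others, new_val) = gcd(2, 61) = 1

Answer: 1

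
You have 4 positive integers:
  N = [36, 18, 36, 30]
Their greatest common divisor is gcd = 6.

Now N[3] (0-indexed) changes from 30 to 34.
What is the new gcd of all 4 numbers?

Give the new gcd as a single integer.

Numbers: [36, 18, 36, 30], gcd = 6
Change: index 3, 30 -> 34
gcd of the OTHER numbers (without index 3): gcd([36, 18, 36]) = 18
New gcd = gcd(g_others, new_val) = gcd(18, 34) = 2

Answer: 2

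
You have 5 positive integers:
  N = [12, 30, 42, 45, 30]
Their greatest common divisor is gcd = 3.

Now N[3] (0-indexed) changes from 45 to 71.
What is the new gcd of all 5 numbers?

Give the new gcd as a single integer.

Answer: 1

Derivation:
Numbers: [12, 30, 42, 45, 30], gcd = 3
Change: index 3, 45 -> 71
gcd of the OTHER numbers (without index 3): gcd([12, 30, 42, 30]) = 6
New gcd = gcd(g_others, new_val) = gcd(6, 71) = 1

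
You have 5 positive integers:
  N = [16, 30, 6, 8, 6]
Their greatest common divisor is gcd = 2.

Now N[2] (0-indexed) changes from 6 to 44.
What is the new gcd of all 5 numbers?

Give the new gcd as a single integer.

Answer: 2

Derivation:
Numbers: [16, 30, 6, 8, 6], gcd = 2
Change: index 2, 6 -> 44
gcd of the OTHER numbers (without index 2): gcd([16, 30, 8, 6]) = 2
New gcd = gcd(g_others, new_val) = gcd(2, 44) = 2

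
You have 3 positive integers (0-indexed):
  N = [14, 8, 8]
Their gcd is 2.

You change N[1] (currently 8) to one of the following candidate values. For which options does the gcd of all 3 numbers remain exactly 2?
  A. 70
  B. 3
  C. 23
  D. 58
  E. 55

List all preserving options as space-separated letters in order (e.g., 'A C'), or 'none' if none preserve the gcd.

Old gcd = 2; gcd of others (without N[1]) = 2
New gcd for candidate v: gcd(2, v). Preserves old gcd iff gcd(2, v) = 2.
  Option A: v=70, gcd(2,70)=2 -> preserves
  Option B: v=3, gcd(2,3)=1 -> changes
  Option C: v=23, gcd(2,23)=1 -> changes
  Option D: v=58, gcd(2,58)=2 -> preserves
  Option E: v=55, gcd(2,55)=1 -> changes

Answer: A D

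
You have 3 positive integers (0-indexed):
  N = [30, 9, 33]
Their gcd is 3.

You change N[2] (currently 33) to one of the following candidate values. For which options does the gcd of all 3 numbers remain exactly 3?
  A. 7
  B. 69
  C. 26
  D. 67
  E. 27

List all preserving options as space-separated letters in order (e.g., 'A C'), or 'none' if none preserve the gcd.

Answer: B E

Derivation:
Old gcd = 3; gcd of others (without N[2]) = 3
New gcd for candidate v: gcd(3, v). Preserves old gcd iff gcd(3, v) = 3.
  Option A: v=7, gcd(3,7)=1 -> changes
  Option B: v=69, gcd(3,69)=3 -> preserves
  Option C: v=26, gcd(3,26)=1 -> changes
  Option D: v=67, gcd(3,67)=1 -> changes
  Option E: v=27, gcd(3,27)=3 -> preserves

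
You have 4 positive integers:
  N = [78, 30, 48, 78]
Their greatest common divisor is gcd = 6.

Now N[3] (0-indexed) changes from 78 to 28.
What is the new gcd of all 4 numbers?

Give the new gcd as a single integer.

Numbers: [78, 30, 48, 78], gcd = 6
Change: index 3, 78 -> 28
gcd of the OTHER numbers (without index 3): gcd([78, 30, 48]) = 6
New gcd = gcd(g_others, new_val) = gcd(6, 28) = 2

Answer: 2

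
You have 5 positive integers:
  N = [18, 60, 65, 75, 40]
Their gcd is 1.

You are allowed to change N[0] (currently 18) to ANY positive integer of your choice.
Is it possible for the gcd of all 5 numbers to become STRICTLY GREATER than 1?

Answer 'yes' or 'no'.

Current gcd = 1
gcd of all OTHER numbers (without N[0]=18): gcd([60, 65, 75, 40]) = 5
The new gcd after any change is gcd(5, new_value).
This can be at most 5.
Since 5 > old gcd 1, the gcd CAN increase (e.g., set N[0] = 5).

Answer: yes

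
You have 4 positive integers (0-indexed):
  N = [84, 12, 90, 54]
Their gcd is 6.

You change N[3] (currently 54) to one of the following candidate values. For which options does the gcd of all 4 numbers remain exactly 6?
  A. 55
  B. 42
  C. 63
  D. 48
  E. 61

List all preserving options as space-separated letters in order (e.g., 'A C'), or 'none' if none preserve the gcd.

Old gcd = 6; gcd of others (without N[3]) = 6
New gcd for candidate v: gcd(6, v). Preserves old gcd iff gcd(6, v) = 6.
  Option A: v=55, gcd(6,55)=1 -> changes
  Option B: v=42, gcd(6,42)=6 -> preserves
  Option C: v=63, gcd(6,63)=3 -> changes
  Option D: v=48, gcd(6,48)=6 -> preserves
  Option E: v=61, gcd(6,61)=1 -> changes

Answer: B D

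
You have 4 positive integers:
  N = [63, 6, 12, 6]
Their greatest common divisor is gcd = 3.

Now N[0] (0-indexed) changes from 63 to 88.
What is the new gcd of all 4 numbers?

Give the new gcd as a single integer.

Numbers: [63, 6, 12, 6], gcd = 3
Change: index 0, 63 -> 88
gcd of the OTHER numbers (without index 0): gcd([6, 12, 6]) = 6
New gcd = gcd(g_others, new_val) = gcd(6, 88) = 2

Answer: 2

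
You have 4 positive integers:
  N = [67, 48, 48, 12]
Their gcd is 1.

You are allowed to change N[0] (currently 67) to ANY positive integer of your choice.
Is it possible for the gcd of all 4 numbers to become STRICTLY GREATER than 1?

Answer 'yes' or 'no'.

Answer: yes

Derivation:
Current gcd = 1
gcd of all OTHER numbers (without N[0]=67): gcd([48, 48, 12]) = 12
The new gcd after any change is gcd(12, new_value).
This can be at most 12.
Since 12 > old gcd 1, the gcd CAN increase (e.g., set N[0] = 12).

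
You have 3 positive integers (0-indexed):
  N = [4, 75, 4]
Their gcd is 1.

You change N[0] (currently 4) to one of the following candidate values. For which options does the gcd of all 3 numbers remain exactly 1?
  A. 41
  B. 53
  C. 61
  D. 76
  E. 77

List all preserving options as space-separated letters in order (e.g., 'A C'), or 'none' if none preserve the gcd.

Answer: A B C D E

Derivation:
Old gcd = 1; gcd of others (without N[0]) = 1
New gcd for candidate v: gcd(1, v). Preserves old gcd iff gcd(1, v) = 1.
  Option A: v=41, gcd(1,41)=1 -> preserves
  Option B: v=53, gcd(1,53)=1 -> preserves
  Option C: v=61, gcd(1,61)=1 -> preserves
  Option D: v=76, gcd(1,76)=1 -> preserves
  Option E: v=77, gcd(1,77)=1 -> preserves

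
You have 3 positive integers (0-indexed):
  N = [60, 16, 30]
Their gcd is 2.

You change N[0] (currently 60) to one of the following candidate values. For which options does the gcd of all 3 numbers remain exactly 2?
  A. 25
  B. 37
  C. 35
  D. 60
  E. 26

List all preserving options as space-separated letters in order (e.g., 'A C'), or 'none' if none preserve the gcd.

Answer: D E

Derivation:
Old gcd = 2; gcd of others (without N[0]) = 2
New gcd for candidate v: gcd(2, v). Preserves old gcd iff gcd(2, v) = 2.
  Option A: v=25, gcd(2,25)=1 -> changes
  Option B: v=37, gcd(2,37)=1 -> changes
  Option C: v=35, gcd(2,35)=1 -> changes
  Option D: v=60, gcd(2,60)=2 -> preserves
  Option E: v=26, gcd(2,26)=2 -> preserves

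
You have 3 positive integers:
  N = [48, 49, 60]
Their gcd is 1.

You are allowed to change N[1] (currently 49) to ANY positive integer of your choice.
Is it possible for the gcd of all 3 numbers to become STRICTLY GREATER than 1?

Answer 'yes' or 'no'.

Current gcd = 1
gcd of all OTHER numbers (without N[1]=49): gcd([48, 60]) = 12
The new gcd after any change is gcd(12, new_value).
This can be at most 12.
Since 12 > old gcd 1, the gcd CAN increase (e.g., set N[1] = 12).

Answer: yes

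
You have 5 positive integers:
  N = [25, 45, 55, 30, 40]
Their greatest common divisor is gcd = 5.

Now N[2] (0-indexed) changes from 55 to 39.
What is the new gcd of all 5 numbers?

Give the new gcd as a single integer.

Numbers: [25, 45, 55, 30, 40], gcd = 5
Change: index 2, 55 -> 39
gcd of the OTHER numbers (without index 2): gcd([25, 45, 30, 40]) = 5
New gcd = gcd(g_others, new_val) = gcd(5, 39) = 1

Answer: 1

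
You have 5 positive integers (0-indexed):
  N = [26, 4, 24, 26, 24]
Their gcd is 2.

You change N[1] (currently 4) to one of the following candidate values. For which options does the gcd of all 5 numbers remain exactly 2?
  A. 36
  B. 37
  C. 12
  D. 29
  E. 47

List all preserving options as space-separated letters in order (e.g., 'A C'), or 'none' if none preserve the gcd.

Answer: A C

Derivation:
Old gcd = 2; gcd of others (without N[1]) = 2
New gcd for candidate v: gcd(2, v). Preserves old gcd iff gcd(2, v) = 2.
  Option A: v=36, gcd(2,36)=2 -> preserves
  Option B: v=37, gcd(2,37)=1 -> changes
  Option C: v=12, gcd(2,12)=2 -> preserves
  Option D: v=29, gcd(2,29)=1 -> changes
  Option E: v=47, gcd(2,47)=1 -> changes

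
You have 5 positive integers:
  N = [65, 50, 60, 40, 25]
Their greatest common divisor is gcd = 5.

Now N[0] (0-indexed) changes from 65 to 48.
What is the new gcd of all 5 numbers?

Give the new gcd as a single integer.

Answer: 1

Derivation:
Numbers: [65, 50, 60, 40, 25], gcd = 5
Change: index 0, 65 -> 48
gcd of the OTHER numbers (without index 0): gcd([50, 60, 40, 25]) = 5
New gcd = gcd(g_others, new_val) = gcd(5, 48) = 1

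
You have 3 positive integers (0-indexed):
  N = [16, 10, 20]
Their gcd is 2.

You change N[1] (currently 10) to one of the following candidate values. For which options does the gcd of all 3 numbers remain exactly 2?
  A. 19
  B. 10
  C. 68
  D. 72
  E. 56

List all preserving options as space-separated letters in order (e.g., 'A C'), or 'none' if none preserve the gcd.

Old gcd = 2; gcd of others (without N[1]) = 4
New gcd for candidate v: gcd(4, v). Preserves old gcd iff gcd(4, v) = 2.
  Option A: v=19, gcd(4,19)=1 -> changes
  Option B: v=10, gcd(4,10)=2 -> preserves
  Option C: v=68, gcd(4,68)=4 -> changes
  Option D: v=72, gcd(4,72)=4 -> changes
  Option E: v=56, gcd(4,56)=4 -> changes

Answer: B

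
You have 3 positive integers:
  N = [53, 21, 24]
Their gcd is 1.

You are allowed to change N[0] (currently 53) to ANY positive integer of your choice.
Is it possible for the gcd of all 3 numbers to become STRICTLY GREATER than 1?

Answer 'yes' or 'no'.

Answer: yes

Derivation:
Current gcd = 1
gcd of all OTHER numbers (without N[0]=53): gcd([21, 24]) = 3
The new gcd after any change is gcd(3, new_value).
This can be at most 3.
Since 3 > old gcd 1, the gcd CAN increase (e.g., set N[0] = 3).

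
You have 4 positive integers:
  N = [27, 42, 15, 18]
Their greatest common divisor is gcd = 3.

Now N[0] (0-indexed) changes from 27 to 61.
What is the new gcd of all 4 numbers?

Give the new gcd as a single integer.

Numbers: [27, 42, 15, 18], gcd = 3
Change: index 0, 27 -> 61
gcd of the OTHER numbers (without index 0): gcd([42, 15, 18]) = 3
New gcd = gcd(g_others, new_val) = gcd(3, 61) = 1

Answer: 1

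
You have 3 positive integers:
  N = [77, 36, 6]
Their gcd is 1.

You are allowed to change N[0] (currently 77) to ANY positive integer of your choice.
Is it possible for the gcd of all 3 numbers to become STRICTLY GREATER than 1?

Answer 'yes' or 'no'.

Current gcd = 1
gcd of all OTHER numbers (without N[0]=77): gcd([36, 6]) = 6
The new gcd after any change is gcd(6, new_value).
This can be at most 6.
Since 6 > old gcd 1, the gcd CAN increase (e.g., set N[0] = 6).

Answer: yes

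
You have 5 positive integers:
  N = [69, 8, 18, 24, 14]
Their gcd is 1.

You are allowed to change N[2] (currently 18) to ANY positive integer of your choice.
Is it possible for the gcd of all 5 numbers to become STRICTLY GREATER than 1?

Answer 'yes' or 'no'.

Answer: no

Derivation:
Current gcd = 1
gcd of all OTHER numbers (without N[2]=18): gcd([69, 8, 24, 14]) = 1
The new gcd after any change is gcd(1, new_value).
This can be at most 1.
Since 1 = old gcd 1, the gcd can only stay the same or decrease.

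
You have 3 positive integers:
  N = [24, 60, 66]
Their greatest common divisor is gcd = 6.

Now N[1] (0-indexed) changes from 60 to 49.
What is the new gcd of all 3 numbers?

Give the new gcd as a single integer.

Answer: 1

Derivation:
Numbers: [24, 60, 66], gcd = 6
Change: index 1, 60 -> 49
gcd of the OTHER numbers (without index 1): gcd([24, 66]) = 6
New gcd = gcd(g_others, new_val) = gcd(6, 49) = 1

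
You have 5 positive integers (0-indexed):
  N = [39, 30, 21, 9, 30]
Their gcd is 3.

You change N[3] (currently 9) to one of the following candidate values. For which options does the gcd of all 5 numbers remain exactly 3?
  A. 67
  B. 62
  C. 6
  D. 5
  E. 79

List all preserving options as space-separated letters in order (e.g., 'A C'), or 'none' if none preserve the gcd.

Answer: C

Derivation:
Old gcd = 3; gcd of others (without N[3]) = 3
New gcd for candidate v: gcd(3, v). Preserves old gcd iff gcd(3, v) = 3.
  Option A: v=67, gcd(3,67)=1 -> changes
  Option B: v=62, gcd(3,62)=1 -> changes
  Option C: v=6, gcd(3,6)=3 -> preserves
  Option D: v=5, gcd(3,5)=1 -> changes
  Option E: v=79, gcd(3,79)=1 -> changes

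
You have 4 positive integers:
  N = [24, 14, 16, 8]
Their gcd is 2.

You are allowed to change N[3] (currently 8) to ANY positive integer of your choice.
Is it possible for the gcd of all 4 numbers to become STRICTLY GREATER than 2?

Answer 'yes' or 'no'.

Current gcd = 2
gcd of all OTHER numbers (without N[3]=8): gcd([24, 14, 16]) = 2
The new gcd after any change is gcd(2, new_value).
This can be at most 2.
Since 2 = old gcd 2, the gcd can only stay the same or decrease.

Answer: no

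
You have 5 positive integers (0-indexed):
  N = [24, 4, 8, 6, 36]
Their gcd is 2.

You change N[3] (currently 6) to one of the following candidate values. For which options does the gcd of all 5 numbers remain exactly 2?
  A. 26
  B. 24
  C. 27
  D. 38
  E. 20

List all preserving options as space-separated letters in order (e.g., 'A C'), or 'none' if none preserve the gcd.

Old gcd = 2; gcd of others (without N[3]) = 4
New gcd for candidate v: gcd(4, v). Preserves old gcd iff gcd(4, v) = 2.
  Option A: v=26, gcd(4,26)=2 -> preserves
  Option B: v=24, gcd(4,24)=4 -> changes
  Option C: v=27, gcd(4,27)=1 -> changes
  Option D: v=38, gcd(4,38)=2 -> preserves
  Option E: v=20, gcd(4,20)=4 -> changes

Answer: A D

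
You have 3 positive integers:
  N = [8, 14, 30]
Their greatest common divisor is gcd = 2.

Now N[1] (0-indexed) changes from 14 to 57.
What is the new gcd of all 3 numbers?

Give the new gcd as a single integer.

Answer: 1

Derivation:
Numbers: [8, 14, 30], gcd = 2
Change: index 1, 14 -> 57
gcd of the OTHER numbers (without index 1): gcd([8, 30]) = 2
New gcd = gcd(g_others, new_val) = gcd(2, 57) = 1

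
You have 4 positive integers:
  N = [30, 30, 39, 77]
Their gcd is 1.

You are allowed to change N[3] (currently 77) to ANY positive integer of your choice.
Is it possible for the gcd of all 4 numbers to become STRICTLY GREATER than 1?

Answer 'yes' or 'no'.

Answer: yes

Derivation:
Current gcd = 1
gcd of all OTHER numbers (without N[3]=77): gcd([30, 30, 39]) = 3
The new gcd after any change is gcd(3, new_value).
This can be at most 3.
Since 3 > old gcd 1, the gcd CAN increase (e.g., set N[3] = 3).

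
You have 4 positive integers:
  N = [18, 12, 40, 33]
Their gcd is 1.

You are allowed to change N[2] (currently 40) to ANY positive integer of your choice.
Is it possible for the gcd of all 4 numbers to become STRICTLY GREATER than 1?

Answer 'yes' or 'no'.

Answer: yes

Derivation:
Current gcd = 1
gcd of all OTHER numbers (without N[2]=40): gcd([18, 12, 33]) = 3
The new gcd after any change is gcd(3, new_value).
This can be at most 3.
Since 3 > old gcd 1, the gcd CAN increase (e.g., set N[2] = 3).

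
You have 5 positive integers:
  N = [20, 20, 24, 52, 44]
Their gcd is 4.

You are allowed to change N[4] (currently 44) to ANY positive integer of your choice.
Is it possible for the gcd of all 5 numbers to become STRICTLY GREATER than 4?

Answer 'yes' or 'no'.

Answer: no

Derivation:
Current gcd = 4
gcd of all OTHER numbers (without N[4]=44): gcd([20, 20, 24, 52]) = 4
The new gcd after any change is gcd(4, new_value).
This can be at most 4.
Since 4 = old gcd 4, the gcd can only stay the same or decrease.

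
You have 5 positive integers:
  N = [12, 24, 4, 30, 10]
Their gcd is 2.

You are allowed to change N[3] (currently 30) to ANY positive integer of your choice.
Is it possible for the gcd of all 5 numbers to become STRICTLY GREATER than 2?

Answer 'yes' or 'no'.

Answer: no

Derivation:
Current gcd = 2
gcd of all OTHER numbers (without N[3]=30): gcd([12, 24, 4, 10]) = 2
The new gcd after any change is gcd(2, new_value).
This can be at most 2.
Since 2 = old gcd 2, the gcd can only stay the same or decrease.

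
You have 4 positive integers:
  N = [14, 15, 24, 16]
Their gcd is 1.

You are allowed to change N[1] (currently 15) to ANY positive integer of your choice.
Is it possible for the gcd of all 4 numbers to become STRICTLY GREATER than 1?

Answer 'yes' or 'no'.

Current gcd = 1
gcd of all OTHER numbers (without N[1]=15): gcd([14, 24, 16]) = 2
The new gcd after any change is gcd(2, new_value).
This can be at most 2.
Since 2 > old gcd 1, the gcd CAN increase (e.g., set N[1] = 2).

Answer: yes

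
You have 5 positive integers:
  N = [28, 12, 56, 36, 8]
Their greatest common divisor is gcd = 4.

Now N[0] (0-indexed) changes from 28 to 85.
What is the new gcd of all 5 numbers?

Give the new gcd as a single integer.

Answer: 1

Derivation:
Numbers: [28, 12, 56, 36, 8], gcd = 4
Change: index 0, 28 -> 85
gcd of the OTHER numbers (without index 0): gcd([12, 56, 36, 8]) = 4
New gcd = gcd(g_others, new_val) = gcd(4, 85) = 1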